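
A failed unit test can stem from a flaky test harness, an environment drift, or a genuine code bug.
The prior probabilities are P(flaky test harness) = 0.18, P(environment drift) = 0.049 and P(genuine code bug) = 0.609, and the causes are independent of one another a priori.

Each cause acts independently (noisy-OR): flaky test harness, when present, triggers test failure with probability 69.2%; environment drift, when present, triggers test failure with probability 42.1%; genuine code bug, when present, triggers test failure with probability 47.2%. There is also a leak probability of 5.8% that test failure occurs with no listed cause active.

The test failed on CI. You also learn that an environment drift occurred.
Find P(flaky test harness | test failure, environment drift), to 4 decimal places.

Under noisy-OR, P(test failure | causes) = 1 − (1−0.058)·∏(1−qᵢ) over the active causes.
P(test failure | environment drift) = 0.454582·0.82·0.391 + 0.712019·0.82·0.609 + 0.832011·0.18·0.391 + 0.911302·0.18·0.609 = 0.145748 + 0.355568 + 0.058557 + 0.099897 = 0.659770
Of this, 0.158454 comes from 0.058557 + 0.099897 (the flaky test harness=true cases).
Hence the posterior is 0.158454/0.659770 ≈ 0.2402.

P(flaky test harness | test failure, environment drift) ≈ 0.2402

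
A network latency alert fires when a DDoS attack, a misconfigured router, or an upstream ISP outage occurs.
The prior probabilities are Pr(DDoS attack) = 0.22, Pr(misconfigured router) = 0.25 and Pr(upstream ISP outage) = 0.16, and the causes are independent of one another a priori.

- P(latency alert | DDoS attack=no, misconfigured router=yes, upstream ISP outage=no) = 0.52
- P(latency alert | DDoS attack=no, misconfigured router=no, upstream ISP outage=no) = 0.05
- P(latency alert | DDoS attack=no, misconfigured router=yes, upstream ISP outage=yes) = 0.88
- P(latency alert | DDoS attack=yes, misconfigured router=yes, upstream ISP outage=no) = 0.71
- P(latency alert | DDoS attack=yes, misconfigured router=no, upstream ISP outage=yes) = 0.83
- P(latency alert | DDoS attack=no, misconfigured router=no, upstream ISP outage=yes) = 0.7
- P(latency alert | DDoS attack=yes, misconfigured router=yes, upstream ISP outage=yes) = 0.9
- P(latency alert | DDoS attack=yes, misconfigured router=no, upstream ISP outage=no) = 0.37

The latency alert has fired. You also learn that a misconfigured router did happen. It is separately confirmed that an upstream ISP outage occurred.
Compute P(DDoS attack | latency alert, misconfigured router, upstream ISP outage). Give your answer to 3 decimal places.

P(DDoS attack | latency alert, misconfigured router, upstream ISP outage) ≈ 0.224

Numerator (weight on configurations with DDoS attack): 0.9×0.22 = 0.198000
Denominator P(latency alert | misconfigured router, upstream ISP outage): 0.88×0.78 + 0.9×0.22 = 0.884400
Posterior = 0.198000 / 0.884400 ≈ 0.224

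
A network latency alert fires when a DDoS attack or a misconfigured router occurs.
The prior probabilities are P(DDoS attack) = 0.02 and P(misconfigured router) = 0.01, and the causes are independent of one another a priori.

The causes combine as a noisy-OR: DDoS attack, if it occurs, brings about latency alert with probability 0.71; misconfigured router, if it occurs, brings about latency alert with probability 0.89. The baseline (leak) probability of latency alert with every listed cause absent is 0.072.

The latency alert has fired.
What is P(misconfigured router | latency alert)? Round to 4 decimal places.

P(misconfigured router | latency alert) ≈ 0.0964

Under noisy-OR, P(latency alert | causes) = 1 − (1−0.072)·∏(1−qᵢ) over the active causes.
Weight on misconfigured router=true, given the evidence: 0.008800 + 0.000194 = 0.008994
The normalizing constant is 0.072*0.98*0.99 + 0.89792*0.98*0.01 + 0.73088*0.02*0.99 + 0.970397*0.02*0.01 = 0.093319
P(misconfigured router | latency alert) = 0.008994/0.093319 ≈ 0.0964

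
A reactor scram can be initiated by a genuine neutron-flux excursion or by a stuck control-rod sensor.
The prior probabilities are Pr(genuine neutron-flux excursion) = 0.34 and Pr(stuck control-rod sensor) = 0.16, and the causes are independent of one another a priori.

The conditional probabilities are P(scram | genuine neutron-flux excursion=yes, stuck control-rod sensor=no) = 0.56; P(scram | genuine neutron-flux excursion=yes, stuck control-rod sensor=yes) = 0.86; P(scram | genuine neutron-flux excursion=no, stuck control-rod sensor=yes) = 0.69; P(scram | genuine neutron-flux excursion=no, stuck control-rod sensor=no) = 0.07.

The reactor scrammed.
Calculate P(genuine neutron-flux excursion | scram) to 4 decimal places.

P(scram) = 0.07*0.66*0.84 + 0.69*0.66*0.16 + 0.56*0.34*0.84 + 0.86*0.34*0.16 = 0.038808 + 0.072864 + 0.159936 + 0.046784 = 0.318392
The genuine neutron-flux excursion-present share is 0.159936 + 0.046784 = 0.206720.
Hence the posterior is 0.206720/0.318392 ≈ 0.6493.

P(genuine neutron-flux excursion | scram) ≈ 0.6493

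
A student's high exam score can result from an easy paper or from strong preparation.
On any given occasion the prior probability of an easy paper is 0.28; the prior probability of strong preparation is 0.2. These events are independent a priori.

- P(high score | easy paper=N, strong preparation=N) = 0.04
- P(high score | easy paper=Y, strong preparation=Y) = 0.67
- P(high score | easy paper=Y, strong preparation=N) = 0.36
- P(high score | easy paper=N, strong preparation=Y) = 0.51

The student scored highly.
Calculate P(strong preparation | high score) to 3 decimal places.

Numerator (weight on configurations with strong preparation): 0.073440 + 0.037520 = 0.110960
Normalizer over all consistent configurations: 0.04·0.72·0.8 + 0.51·0.72·0.2 + 0.36·0.28·0.8 + 0.67·0.28·0.2 = 0.214640
Posterior = 0.110960 / 0.214640 ≈ 0.517

P(strong preparation | high score) ≈ 0.517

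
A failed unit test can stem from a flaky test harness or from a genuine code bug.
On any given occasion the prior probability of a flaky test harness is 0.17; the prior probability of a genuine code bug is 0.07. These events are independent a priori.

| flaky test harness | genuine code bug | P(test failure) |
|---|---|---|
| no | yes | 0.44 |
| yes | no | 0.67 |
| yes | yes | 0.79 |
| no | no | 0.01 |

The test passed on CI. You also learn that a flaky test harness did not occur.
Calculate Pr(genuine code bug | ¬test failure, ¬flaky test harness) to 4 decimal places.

By total probability over both values of genuine code bug:
  P(¬test failure | ¬flaky test harness) = 0.99*0.93 + 0.56*0.07
        = 0.920700 + 0.039200 = 0.959900
The terms with genuine code bug present sum to 0.039200, so
  P(genuine code bug | ¬test failure, ¬flaky test harness) = 0.039200 / 0.959900 ≈ 0.0408

Pr(genuine code bug | ¬test failure, ¬flaky test harness) ≈ 0.0408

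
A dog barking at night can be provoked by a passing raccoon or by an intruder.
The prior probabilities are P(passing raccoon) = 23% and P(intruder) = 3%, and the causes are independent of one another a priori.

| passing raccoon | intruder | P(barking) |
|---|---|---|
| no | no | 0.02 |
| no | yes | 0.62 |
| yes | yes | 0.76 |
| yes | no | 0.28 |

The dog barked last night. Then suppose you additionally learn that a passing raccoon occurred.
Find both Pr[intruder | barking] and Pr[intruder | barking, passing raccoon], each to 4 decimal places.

P(barking) = 0.02·0.77·0.97 + 0.62·0.77·0.03 + 0.28·0.23·0.97 + 0.76·0.23·0.03 = 0.014938 + 0.014322 + 0.062468 + 0.005244 = 0.096972
Restricting to configurations with intruder present: 0.014322 + 0.005244 = 0.019566.
Hence the posterior is 0.019566/0.096972 ≈ 0.2018.

Now condition on the additional information:
Enumerate both values of intruder and weight by the priors:
  P(barking | passing raccoon) = 0.28*0.97 + 0.76*0.03
        = 0.271600 + 0.022800 = 0.294400
Keeping only the intruder-present terms gives 0.022800, so
  P(intruder | barking, passing raccoon) = 0.022800 / 0.294400 ≈ 0.0774
— passing raccoon explains away the evidence for intruder.

Pr[intruder | barking] ≈ 0.2018; Pr[intruder | barking, passing raccoon] ≈ 0.0774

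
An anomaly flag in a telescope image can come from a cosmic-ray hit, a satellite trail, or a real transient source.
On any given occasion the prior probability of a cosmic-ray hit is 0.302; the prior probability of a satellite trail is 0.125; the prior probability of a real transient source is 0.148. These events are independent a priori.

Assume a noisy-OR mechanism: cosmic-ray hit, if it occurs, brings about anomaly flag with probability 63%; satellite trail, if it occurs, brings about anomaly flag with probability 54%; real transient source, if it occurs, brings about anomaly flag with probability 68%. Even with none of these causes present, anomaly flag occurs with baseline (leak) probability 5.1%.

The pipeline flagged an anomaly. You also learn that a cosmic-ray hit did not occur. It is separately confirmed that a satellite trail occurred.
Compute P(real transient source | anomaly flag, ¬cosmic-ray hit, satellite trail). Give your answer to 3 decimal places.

P(real transient source | anomaly flag, ¬cosmic-ray hit, satellite trail) ≈ 0.210

Under noisy-OR, P(anomaly flag | causes) = 1 − (1−0.051)·∏(1−qᵢ) over the active causes.
P(anomaly flag | ¬cosmic-ray hit, satellite trail) = 0.56346*0.852 + 0.860307*0.148 = 0.480068 + 0.127325 = 0.607393
Restricting to configurations with real transient source present: 0.860307*0.148 = 0.127325.
P(real transient source | anomaly flag, ¬cosmic-ray hit, satellite trail) = 0.127325 / 0.607393 ≈ 0.210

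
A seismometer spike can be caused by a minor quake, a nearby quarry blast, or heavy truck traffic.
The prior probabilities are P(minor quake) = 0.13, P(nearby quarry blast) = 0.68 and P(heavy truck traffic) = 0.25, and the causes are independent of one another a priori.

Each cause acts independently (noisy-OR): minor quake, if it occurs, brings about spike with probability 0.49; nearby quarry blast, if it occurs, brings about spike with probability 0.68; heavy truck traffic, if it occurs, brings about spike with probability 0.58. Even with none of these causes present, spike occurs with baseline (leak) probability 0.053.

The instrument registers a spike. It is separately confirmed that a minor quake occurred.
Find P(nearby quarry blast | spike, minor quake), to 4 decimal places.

P(nearby quarry blast | spike, minor quake) ≈ 0.7585

Under noisy-OR, P(spike | causes) = 1 − (1−0.053)·∏(1−qᵢ) over the active causes.
P(spike | minor quake) = 0.51703*0.32*0.75 + 0.797153*0.32*0.25 + 0.84545*0.68*0.75 + 0.935089*0.68*0.25 = 0.124087 + 0.063772 + 0.431180 + 0.158965 = 0.778004
The nearby quarry blast-present share is 0.431180 + 0.158965 = 0.590145.
Hence the posterior is 0.590145/0.778004 ≈ 0.7585.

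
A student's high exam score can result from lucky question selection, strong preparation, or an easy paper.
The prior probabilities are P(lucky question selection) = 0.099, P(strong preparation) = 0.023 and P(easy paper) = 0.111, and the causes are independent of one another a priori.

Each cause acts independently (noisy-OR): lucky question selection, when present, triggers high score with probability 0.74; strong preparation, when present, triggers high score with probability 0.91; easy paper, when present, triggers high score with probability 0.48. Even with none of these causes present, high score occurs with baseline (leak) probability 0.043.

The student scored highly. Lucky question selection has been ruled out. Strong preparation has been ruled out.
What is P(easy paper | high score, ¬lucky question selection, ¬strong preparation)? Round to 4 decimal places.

P(easy paper | high score, ¬lucky question selection, ¬strong preparation) ≈ 0.5933

Under noisy-OR, P(high score | causes) = 1 − (1−0.043)·∏(1−qᵢ) over the active causes.
P(high score | ¬lucky question selection, ¬strong preparation) = 0.043×0.889 + 0.50236×0.111 = 0.038227 + 0.055762 = 0.093989
The easy paper-present share is 0.50236×0.111 = 0.055762.
Hence the posterior is 0.055762/0.093989 ≈ 0.5933.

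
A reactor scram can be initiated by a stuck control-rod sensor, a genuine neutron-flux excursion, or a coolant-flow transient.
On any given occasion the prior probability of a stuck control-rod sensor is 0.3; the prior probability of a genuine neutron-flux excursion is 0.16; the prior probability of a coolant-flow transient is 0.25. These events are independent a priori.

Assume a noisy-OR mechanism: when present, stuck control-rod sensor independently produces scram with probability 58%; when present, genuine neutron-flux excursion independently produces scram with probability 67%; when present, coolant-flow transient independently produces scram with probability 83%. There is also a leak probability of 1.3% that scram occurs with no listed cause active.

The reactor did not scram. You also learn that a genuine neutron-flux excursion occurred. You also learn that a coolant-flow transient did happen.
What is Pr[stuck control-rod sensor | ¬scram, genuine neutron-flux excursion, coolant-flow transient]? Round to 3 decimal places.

Pr[stuck control-rod sensor | ¬scram, genuine neutron-flux excursion, coolant-flow transient] ≈ 0.153

Under noisy-OR, P(scram | causes) = 1 − (1−0.013)·∏(1−qᵢ) over the active causes.
Weight on stuck control-rod sensor=true, given the evidence: 0.023256·0.3 = 0.006977
The normalizing constant is 0.055371·0.7 + 0.023256·0.3 = 0.045737
Posterior = 0.006977 / 0.045737 ≈ 0.153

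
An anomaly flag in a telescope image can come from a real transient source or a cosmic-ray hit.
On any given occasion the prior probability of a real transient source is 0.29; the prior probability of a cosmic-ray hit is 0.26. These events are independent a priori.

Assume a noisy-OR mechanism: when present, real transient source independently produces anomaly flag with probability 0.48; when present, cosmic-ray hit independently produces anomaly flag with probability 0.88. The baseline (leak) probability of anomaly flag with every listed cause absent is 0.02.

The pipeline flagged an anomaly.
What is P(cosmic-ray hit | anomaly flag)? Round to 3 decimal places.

P(cosmic-ray hit | anomaly flag) ≈ 0.669

Under noisy-OR, P(anomaly flag | causes) = 1 − (1−0.02)·∏(1−qᵢ) over the active causes.
Numerator (weight on configurations with cosmic-ray hit): 0.162891 + 0.070789 = 0.233680
Denominator P(anomaly flag): 0.02·0.71·0.74 + 0.8824·0.71·0.26 + 0.4904·0.29·0.74 + 0.938848·0.29·0.26 = 0.349428
P(cosmic-ray hit | anomaly flag) = 0.233680/0.349428 ≈ 0.669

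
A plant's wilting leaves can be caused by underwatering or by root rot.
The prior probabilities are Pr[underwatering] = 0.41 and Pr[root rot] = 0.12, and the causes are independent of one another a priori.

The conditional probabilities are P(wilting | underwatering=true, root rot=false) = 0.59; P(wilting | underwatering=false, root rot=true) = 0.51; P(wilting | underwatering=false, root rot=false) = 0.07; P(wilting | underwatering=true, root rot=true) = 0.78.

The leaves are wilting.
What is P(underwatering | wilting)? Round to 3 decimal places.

P(underwatering | wilting) ≈ 0.776

Enumerate the 4 (underwatering, root rot) configurations and weight by the priors:
  P(wilting) = 0.07×0.59×0.88 + 0.51×0.59×0.12 + 0.59×0.41×0.88 + 0.78×0.41×0.12
        = 0.036344 + 0.036108 + 0.212872 + 0.038376 = 0.323700
Configurations with underwatering contribute 0.251248, so
  P(underwatering | wilting) = 0.251248 / 0.323700 ≈ 0.776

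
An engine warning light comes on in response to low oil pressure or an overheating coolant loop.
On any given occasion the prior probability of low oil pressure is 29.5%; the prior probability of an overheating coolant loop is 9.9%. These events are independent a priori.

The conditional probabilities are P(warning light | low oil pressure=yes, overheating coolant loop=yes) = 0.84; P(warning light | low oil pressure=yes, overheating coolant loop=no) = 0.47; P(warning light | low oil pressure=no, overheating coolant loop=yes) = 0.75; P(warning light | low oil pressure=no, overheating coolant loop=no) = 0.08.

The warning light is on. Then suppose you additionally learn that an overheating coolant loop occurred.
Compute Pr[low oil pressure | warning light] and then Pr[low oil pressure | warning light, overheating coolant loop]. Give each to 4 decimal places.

P(warning light) = 0.08*0.705*0.901 + 0.75*0.705*0.099 + 0.47*0.295*0.901 + 0.84*0.295*0.099 = 0.050816 + 0.052346 + 0.124924 + 0.024532 = 0.252618
Restricting to configurations with low oil pressure present: 0.124924 + 0.024532 = 0.149456.
Hence the posterior is 0.149456/0.252618 ≈ 0.5916.

Now also conditioning on overheating coolant loop=true:
Enumerate both values of low oil pressure and weight by the priors:
  P(warning light | overheating coolant loop) = 0.75·0.705 + 0.84·0.295
        = 0.528750 + 0.247800 = 0.776550
Configurations with low oil pressure contribute 0.247800, so
  P(low oil pressure | warning light, overheating coolant loop) = 0.247800 / 0.776550 ≈ 0.3191
The drop from 0.5916 to 0.3191 is the explaining-away (discounting) effect.

Pr[low oil pressure | warning light] ≈ 0.5916; Pr[low oil pressure | warning light, overheating coolant loop] ≈ 0.3191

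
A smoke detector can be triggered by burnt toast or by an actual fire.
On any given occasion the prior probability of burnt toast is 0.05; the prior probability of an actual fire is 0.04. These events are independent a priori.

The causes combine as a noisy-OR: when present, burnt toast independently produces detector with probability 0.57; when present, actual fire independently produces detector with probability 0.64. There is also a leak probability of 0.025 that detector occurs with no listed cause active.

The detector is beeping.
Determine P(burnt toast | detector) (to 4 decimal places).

P(burnt toast | detector) ≈ 0.3839

Under noisy-OR, P(detector | causes) = 1 − (1−0.025)·∏(1−qᵢ) over the active causes.
Enumerate the 4 (burnt toast, actual fire) configurations and weight by the priors:
  P(detector) = 0.025·0.95·0.96 + 0.649·0.95·0.04 + 0.58075·0.05·0.96 + 0.84907·0.05·0.04
        = 0.022800 + 0.024662 + 0.027876 + 0.001698 = 0.077036
Configurations with burnt toast contribute 0.029574, so
  P(burnt toast | detector) = 0.029574 / 0.077036 ≈ 0.3839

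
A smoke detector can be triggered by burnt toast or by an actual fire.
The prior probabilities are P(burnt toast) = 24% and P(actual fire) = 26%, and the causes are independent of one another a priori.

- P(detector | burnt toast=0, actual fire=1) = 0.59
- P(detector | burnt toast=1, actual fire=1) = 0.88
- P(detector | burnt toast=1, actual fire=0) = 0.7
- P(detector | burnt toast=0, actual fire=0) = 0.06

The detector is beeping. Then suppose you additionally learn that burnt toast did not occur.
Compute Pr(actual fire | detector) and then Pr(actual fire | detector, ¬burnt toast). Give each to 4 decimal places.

P(detector) = 0.06·0.76·0.74 + 0.59·0.76·0.26 + 0.7·0.24·0.74 + 0.88·0.24·0.26 = 0.033744 + 0.116584 + 0.124320 + 0.054912 = 0.329560
The actual fire-present share is 0.116584 + 0.054912 = 0.171496.
P(actual fire | detector) = 0.171496 / 0.329560 ≈ 0.5204

Now condition on the additional information:
For the numerator, keep only actual fire=true terms: 0.59·0.26 = 0.153400
Denominator P(detector | ¬burnt toast): 0.06·0.74 + 0.59·0.26 = 0.197800
P(actual fire | detector, ¬burnt toast) = 0.153400/0.197800 ≈ 0.7755
Ruling out burnt toast raises the posterior on actual fire — the flip side of explaining away.

Pr(actual fire | detector) ≈ 0.5204; Pr(actual fire | detector, ¬burnt toast) ≈ 0.7755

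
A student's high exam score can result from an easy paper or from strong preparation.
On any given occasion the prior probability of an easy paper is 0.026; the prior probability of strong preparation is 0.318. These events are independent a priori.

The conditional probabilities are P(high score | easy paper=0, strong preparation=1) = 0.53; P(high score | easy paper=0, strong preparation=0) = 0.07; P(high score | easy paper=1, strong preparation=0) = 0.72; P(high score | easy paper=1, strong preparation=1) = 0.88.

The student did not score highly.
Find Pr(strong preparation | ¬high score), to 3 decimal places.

Pr(strong preparation | ¬high score) ≈ 0.191

P(¬high score) = 0.93·0.974·0.682 + 0.47·0.974·0.318 + 0.28·0.026·0.682 + 0.12·0.026·0.318 = 0.617769 + 0.145574 + 0.004965 + 0.000992 = 0.769300
Restricting to configurations with strong preparation present: 0.145574 + 0.000992 = 0.146566.
P(strong preparation | ¬high score) = 0.146566 / 0.769300 ≈ 0.191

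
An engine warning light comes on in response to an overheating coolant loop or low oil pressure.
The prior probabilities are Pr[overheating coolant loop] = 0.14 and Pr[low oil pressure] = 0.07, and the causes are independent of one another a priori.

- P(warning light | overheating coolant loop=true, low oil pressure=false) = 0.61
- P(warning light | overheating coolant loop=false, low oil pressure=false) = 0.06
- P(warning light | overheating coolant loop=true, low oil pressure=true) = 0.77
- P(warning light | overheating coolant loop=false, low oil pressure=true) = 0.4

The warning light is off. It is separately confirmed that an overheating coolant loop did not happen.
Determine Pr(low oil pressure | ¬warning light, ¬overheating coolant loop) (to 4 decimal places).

P(¬warning light | ¬overheating coolant loop) = 0.94·0.93 + 0.6·0.07 = 0.874200 + 0.042000 = 0.916200
Restricting to configurations with low oil pressure present: 0.6·0.07 = 0.042000.
Hence the posterior is 0.042000/0.916200 ≈ 0.0458.

Pr(low oil pressure | ¬warning light, ¬overheating coolant loop) ≈ 0.0458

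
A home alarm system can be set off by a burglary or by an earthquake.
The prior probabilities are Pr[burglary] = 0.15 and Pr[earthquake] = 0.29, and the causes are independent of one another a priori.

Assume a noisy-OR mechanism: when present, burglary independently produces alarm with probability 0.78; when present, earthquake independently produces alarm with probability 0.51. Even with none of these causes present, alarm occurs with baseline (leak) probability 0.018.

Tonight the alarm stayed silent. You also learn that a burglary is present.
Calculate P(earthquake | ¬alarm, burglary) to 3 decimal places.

P(earthquake | ¬alarm, burglary) ≈ 0.167

Under noisy-OR, P(alarm | causes) = 1 − (1−0.018)·∏(1−qᵢ) over the active causes.
Numerator (weight on configurations with earthquake): 0.10586·0.29 = 0.030699
The normalizing constant is 0.21604·0.71 + 0.10586·0.29 = 0.184087
P(earthquake | ¬alarm, burglary) = 0.030699/0.184087 ≈ 0.167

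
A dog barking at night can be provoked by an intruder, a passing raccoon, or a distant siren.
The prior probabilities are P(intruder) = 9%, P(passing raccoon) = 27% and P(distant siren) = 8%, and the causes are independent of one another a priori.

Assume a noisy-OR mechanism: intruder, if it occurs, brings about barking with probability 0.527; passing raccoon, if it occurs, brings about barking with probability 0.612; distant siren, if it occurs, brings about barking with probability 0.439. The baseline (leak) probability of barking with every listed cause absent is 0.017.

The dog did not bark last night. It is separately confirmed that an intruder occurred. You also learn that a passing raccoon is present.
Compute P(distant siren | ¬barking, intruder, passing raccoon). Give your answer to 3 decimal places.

Under noisy-OR, P(barking | causes) = 1 − (1−0.017)·∏(1−qᵢ) over the active causes.
By total probability over both values of distant siren:
  P(¬barking | intruder, passing raccoon) = 0.180404*0.92 + 0.101207*0.08
        = 0.165972 + 0.008097 = 0.174069
Configurations with distant siren contribute 0.008097, so
  P(distant siren | ¬barking, intruder, passing raccoon) = 0.008097 / 0.174069 ≈ 0.047

P(distant siren | ¬barking, intruder, passing raccoon) ≈ 0.047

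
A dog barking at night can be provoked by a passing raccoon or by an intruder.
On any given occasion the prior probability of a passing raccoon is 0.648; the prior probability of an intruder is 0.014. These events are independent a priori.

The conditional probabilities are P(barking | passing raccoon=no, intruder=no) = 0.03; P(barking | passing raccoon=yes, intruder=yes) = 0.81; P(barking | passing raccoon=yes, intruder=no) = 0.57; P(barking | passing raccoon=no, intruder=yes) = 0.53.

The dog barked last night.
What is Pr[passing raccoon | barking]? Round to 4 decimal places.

Pr[passing raccoon | barking] ≈ 0.9661

Numerator (weight on configurations with passing raccoon): 0.364189 + 0.007348 = 0.371537
Normalizer over all consistent configurations: 0.03*0.352*0.986 + 0.53*0.352*0.014 + 0.57*0.648*0.986 + 0.81*0.648*0.014 = 0.384561
Posterior = 0.371537 / 0.384561 ≈ 0.9661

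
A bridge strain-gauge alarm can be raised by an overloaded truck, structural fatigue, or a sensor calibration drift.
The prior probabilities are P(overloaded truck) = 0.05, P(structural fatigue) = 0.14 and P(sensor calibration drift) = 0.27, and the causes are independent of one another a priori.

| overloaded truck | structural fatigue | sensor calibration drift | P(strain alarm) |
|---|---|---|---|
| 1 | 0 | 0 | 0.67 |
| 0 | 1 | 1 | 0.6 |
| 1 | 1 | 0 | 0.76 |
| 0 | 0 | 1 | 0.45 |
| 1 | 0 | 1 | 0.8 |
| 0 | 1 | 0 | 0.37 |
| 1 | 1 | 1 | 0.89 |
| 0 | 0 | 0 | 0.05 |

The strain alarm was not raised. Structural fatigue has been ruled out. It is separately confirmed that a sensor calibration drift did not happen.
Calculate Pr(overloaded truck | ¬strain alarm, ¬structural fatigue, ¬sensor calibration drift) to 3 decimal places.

Pr(overloaded truck | ¬strain alarm, ¬structural fatigue, ¬sensor calibration drift) ≈ 0.018

For the numerator, keep only overloaded truck=true terms: 0.33×0.05 = 0.016500
Normalizer over all consistent configurations: 0.95×0.95 + 0.33×0.05 = 0.919000
Posterior = 0.016500 / 0.919000 ≈ 0.018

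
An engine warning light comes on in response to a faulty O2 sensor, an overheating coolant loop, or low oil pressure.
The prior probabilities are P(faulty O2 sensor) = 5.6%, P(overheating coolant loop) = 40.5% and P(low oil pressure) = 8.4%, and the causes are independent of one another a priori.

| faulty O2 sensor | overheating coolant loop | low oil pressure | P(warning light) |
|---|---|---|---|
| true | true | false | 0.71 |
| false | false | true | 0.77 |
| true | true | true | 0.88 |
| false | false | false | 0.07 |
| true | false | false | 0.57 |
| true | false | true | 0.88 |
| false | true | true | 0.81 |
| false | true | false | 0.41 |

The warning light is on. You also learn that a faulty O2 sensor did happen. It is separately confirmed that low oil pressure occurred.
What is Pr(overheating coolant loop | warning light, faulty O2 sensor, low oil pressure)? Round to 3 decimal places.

Pr(overheating coolant loop | warning light, faulty O2 sensor, low oil pressure) ≈ 0.405

P(warning light | faulty O2 sensor, low oil pressure) = 0.88·0.595 + 0.88·0.405 = 0.523600 + 0.356400 = 0.880000
Of this, 0.356400 comes from 0.88·0.405 (the overheating coolant loop=true cases).
Hence the posterior is 0.356400/0.880000 ≈ 0.405.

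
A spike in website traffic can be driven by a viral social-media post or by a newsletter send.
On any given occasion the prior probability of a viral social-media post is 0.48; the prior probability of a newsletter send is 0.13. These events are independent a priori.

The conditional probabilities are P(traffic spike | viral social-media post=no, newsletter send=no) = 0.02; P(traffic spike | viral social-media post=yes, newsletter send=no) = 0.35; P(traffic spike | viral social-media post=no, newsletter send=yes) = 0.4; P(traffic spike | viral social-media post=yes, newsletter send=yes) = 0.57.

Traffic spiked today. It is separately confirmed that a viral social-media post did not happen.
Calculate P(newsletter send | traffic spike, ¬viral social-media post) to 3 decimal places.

P(newsletter send | traffic spike, ¬viral social-media post) ≈ 0.749

By total probability over both values of newsletter send:
  P(traffic spike | ¬viral social-media post) = 0.02×0.87 + 0.4×0.13
        = 0.017400 + 0.052000 = 0.069400
Keeping only the newsletter send-present terms gives 0.052000, so
  P(newsletter send | traffic spike, ¬viral social-media post) = 0.052000 / 0.069400 ≈ 0.749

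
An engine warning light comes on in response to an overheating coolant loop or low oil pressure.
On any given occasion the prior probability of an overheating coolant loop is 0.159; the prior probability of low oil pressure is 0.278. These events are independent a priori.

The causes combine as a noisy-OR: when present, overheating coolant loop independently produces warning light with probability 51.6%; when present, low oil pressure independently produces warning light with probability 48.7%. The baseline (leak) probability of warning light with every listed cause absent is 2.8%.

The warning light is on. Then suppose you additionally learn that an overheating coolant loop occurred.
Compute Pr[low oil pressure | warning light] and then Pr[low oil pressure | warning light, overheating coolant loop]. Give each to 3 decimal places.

Pr[low oil pressure | warning light] ≈ 0.660; Pr[low oil pressure | warning light, overheating coolant loop] ≈ 0.356

Under noisy-OR, P(warning light | causes) = 1 − (1−0.028)·∏(1−qᵢ) over the active causes.
P(warning light) = 0.028·0.841·0.722 + 0.501364·0.841·0.278 + 0.529552·0.159·0.722 + 0.75866·0.159·0.278 = 0.017002 + 0.117218 + 0.060792 + 0.033534 = 0.228546
Of this, 0.150752 comes from 0.117218 + 0.033534 (the low oil pressure=true cases).
P(low oil pressure | warning light) = 0.150752 / 0.228546 ≈ 0.660

Now condition on the additional information:
P(warning light | overheating coolant loop) = 0.529552×0.722 + 0.75866×0.278 = 0.382337 + 0.210907 = 0.593244
Restricting to configurations with low oil pressure present: 0.75866×0.278 = 0.210907.
Hence the posterior is 0.210907/0.593244 ≈ 0.356.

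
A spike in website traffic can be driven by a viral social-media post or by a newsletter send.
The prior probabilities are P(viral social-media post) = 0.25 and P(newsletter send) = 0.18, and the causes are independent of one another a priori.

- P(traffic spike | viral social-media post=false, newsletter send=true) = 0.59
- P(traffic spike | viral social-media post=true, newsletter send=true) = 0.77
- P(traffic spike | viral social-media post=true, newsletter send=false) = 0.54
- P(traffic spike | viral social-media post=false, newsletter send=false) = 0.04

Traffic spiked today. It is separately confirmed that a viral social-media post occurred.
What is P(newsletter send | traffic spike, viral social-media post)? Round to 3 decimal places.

P(newsletter send | traffic spike, viral social-media post) ≈ 0.238

Enumerate both values of newsletter send and weight by the priors:
  P(traffic spike | viral social-media post) = 0.54*0.82 + 0.77*0.18
        = 0.442800 + 0.138600 = 0.581400
Keeping only the newsletter send-present terms gives 0.138600, so
  P(newsletter send | traffic spike, viral social-media post) = 0.138600 / 0.581400 ≈ 0.238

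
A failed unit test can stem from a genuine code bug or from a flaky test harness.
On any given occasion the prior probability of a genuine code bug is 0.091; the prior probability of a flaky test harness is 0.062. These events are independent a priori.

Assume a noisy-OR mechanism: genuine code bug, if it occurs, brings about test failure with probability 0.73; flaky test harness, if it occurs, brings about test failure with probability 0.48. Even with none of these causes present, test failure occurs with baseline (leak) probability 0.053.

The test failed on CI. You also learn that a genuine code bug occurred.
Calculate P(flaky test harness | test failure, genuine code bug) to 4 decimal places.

Under noisy-OR, P(test failure | causes) = 1 − (1−0.053)·∏(1−qᵢ) over the active causes.
Numerator (weight on configurations with flaky test harness): 0.867041×0.062 = 0.053757
The normalizing constant is 0.74431×0.938 + 0.867041×0.062 = 0.751920
Posterior = 0.053757 / 0.751920 ≈ 0.0715

P(flaky test harness | test failure, genuine code bug) ≈ 0.0715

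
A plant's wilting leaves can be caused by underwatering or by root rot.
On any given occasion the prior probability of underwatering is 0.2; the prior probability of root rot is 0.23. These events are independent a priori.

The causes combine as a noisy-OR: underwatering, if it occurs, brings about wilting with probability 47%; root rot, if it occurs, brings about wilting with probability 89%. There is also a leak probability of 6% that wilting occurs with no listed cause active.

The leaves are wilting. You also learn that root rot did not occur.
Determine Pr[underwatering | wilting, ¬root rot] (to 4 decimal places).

Under noisy-OR, P(wilting | causes) = 1 − (1−0.06)·∏(1−qᵢ) over the active causes.
P(wilting | ¬root rot) = 0.06*0.8 + 0.5018*0.2 = 0.048000 + 0.100360 = 0.148360
Restricting to configurations with underwatering present: 0.5018*0.2 = 0.100360.
P(underwatering | wilting, ¬root rot) = 0.100360 / 0.148360 ≈ 0.6765

Pr[underwatering | wilting, ¬root rot] ≈ 0.6765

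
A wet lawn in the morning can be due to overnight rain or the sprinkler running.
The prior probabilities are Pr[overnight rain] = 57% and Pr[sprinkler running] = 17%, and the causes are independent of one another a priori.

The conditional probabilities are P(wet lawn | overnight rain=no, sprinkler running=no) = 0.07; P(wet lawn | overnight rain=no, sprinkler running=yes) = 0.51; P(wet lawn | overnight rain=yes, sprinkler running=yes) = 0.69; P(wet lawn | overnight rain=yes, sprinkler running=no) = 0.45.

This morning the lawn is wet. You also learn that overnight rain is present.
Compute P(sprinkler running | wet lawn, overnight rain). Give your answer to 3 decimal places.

By total probability over both values of sprinkler running:
  P(wet lawn | overnight rain) = 0.45*0.83 + 0.69*0.17
        = 0.373500 + 0.117300 = 0.490800
The terms with sprinkler running present sum to 0.117300, so
  P(sprinkler running | wet lawn, overnight rain) = 0.117300 / 0.490800 ≈ 0.239

P(sprinkler running | wet lawn, overnight rain) ≈ 0.239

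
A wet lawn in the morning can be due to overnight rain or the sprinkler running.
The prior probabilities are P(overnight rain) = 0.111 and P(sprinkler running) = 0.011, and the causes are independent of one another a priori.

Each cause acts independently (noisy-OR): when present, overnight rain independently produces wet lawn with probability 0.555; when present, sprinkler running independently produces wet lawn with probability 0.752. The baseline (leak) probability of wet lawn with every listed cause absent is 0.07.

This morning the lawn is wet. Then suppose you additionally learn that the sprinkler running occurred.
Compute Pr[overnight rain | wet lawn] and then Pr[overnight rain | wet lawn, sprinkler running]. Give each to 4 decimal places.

Under noisy-OR, P(wet lawn | causes) = 1 − (1−0.07)·∏(1−qᵢ) over the active causes.
Numerator (weight on configurations with overnight rain): 0.064347 + 0.001096 = 0.065443
Normalizer over all consistent configurations: 0.07×0.889×0.989 + 0.76936×0.889×0.011 + 0.58615×0.111×0.989 + 0.897365×0.111×0.011 = 0.134512
Posterior = 0.065443 / 0.134512 ≈ 0.4865

Now also conditioning on sprinkler running=true:
Weight on overnight rain=true, given the evidence: 0.897365*0.111 = 0.099608
Normalizer over all consistent configurations: 0.76936*0.889 + 0.897365*0.111 = 0.783569
P(overnight rain | wet lawn, sprinkler running) = 0.099608/0.783569 ≈ 0.1271

Pr[overnight rain | wet lawn] ≈ 0.4865; Pr[overnight rain | wet lawn, sprinkler running] ≈ 0.1271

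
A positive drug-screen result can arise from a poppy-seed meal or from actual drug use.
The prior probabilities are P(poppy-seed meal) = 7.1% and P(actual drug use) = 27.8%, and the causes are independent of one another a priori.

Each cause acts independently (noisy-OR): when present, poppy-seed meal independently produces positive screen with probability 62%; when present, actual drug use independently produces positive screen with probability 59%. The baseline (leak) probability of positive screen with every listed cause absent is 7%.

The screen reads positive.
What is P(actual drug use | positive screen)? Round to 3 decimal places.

P(actual drug use | positive screen) ≈ 0.688

Under noisy-OR, P(positive screen | causes) = 1 − (1−0.07)·∏(1−qᵢ) over the active causes.
P(positive screen) = 0.07*0.929*0.722 + 0.6187*0.929*0.278 + 0.6466*0.071*0.722 + 0.855106*0.071*0.278 = 0.046952 + 0.159787 + 0.033146 + 0.016878 = 0.256763
The actual drug use-present share is 0.159787 + 0.016878 = 0.176665.
So P(actual drug use | positive screen) = 0.176665/0.256763 ≈ 0.688.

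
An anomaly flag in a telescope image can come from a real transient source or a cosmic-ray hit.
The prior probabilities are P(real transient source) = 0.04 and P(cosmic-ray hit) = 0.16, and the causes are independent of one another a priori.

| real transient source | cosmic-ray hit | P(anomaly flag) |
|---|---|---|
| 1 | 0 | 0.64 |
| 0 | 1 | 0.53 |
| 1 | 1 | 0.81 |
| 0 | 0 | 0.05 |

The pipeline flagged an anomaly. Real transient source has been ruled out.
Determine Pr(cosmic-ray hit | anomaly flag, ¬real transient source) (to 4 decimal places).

Pr(cosmic-ray hit | anomaly flag, ¬real transient source) ≈ 0.6688

P(anomaly flag | ¬real transient source) = 0.05×0.84 + 0.53×0.16 = 0.042000 + 0.084800 = 0.126800
The cosmic-ray hit-present share is 0.53×0.16 = 0.084800.
Hence the posterior is 0.084800/0.126800 ≈ 0.6688.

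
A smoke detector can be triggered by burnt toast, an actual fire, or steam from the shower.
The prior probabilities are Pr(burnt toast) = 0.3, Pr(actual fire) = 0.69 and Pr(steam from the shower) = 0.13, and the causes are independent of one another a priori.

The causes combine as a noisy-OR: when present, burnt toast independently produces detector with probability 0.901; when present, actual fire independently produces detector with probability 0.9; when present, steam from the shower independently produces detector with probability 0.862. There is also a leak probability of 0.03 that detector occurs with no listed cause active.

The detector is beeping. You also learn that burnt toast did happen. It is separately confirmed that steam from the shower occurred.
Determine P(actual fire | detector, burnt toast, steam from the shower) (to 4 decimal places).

Under noisy-OR, P(detector | causes) = 1 − (1−0.03)·∏(1−qᵢ) over the active causes.
Enumerate both values of actual fire and weight by the priors:
  P(detector | burnt toast, steam from the shower) = 0.986748×0.31 + 0.998675×0.69
        = 0.305892 + 0.689086 = 0.994978
The terms with actual fire present sum to 0.689086, so
  P(actual fire | detector, burnt toast, steam from the shower) = 0.689086 / 0.994978 ≈ 0.6926

P(actual fire | detector, burnt toast, steam from the shower) ≈ 0.6926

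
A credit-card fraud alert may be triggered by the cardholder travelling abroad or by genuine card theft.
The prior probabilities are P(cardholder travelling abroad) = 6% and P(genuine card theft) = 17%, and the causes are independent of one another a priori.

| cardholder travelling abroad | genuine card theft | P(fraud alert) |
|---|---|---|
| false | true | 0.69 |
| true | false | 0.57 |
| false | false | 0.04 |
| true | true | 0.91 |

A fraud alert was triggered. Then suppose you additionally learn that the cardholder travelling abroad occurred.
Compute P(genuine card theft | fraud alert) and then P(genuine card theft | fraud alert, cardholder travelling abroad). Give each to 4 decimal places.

P(genuine card theft | fraud alert) ≈ 0.6673; P(genuine card theft | fraud alert, cardholder travelling abroad) ≈ 0.2464

Sum P(fraud alert|·) weighted by the priors over the 4 (cardholder travelling abroad, genuine card theft) configurations:
  P(fraud alert) = 0.04·0.94·0.83 + 0.69·0.94·0.17 + 0.57·0.06·0.83 + 0.91·0.06·0.17
        = 0.031208 + 0.110262 + 0.028386 + 0.009282 = 0.179138
The terms with genuine card theft present sum to 0.119544, so
  P(genuine card theft | fraud alert) = 0.119544 / 0.179138 ≈ 0.6673

With the extra evidence:
P(fraud alert | cardholder travelling abroad) = 0.57·0.83 + 0.91·0.17 = 0.473100 + 0.154700 = 0.627800
Restricting to configurations with genuine card theft present: 0.91·0.17 = 0.154700.
Hence the posterior is 0.154700/0.627800 ≈ 0.2464.
This is intercausal reasoning (explaining away): once cardholder travelling abroad accounts for the fraud alert, genuine card theft becomes less likely.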